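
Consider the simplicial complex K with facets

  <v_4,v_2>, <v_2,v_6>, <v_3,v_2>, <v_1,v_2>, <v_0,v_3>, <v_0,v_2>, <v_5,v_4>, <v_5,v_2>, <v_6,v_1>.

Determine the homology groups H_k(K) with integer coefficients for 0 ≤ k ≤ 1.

We work with the vertex ordering v_0 < v_1 < v_2 < v_3 < v_4 < v_5 < v_6. The simplices of K, each written with vertices in increasing order, are:

  0-simplices (7): [v_0], [v_1], [v_2], [v_3], [v_4], [v_5], [v_6]
  1-simplices (9): [v_0,v_2], [v_0,v_3], [v_1,v_2], [v_1,v_6], [v_2,v_3], [v_2,v_4], [v_2,v_5], [v_2,v_6], [v_4,v_5]

Hence C_0 ≅ Z^7, C_1 ≅ Z^9.

The boundary map ∂_1: C_1 → C_0 maps an edge to its endpoints' difference, ∂[p,q] = q − p.
This gives a 7×9 integer matrix of rank 6; reducing to Smith normal form yields diagonal entries (1,1,1,1,1,1).

Reading off H_k = ker ∂_k / im ∂_{k+1}:

  H_0: rank C_0 − rank ∂_1 = 7 − 6 = 1, and the invariant factors of ∂_1 are all 1, so H_0 ≅ Z.
  H_1: rank ker ∂_1 − rank ∂_2 = (9 − 6) − 0 = 3, and there is no ∂_2, so H_1 ≅ Z^3.

As a check, the Euler characteristic is 7 − 9 = -2, which agrees with 1 − 3 = -2.
(K is a triangulation of a wedge of 3 circles.)

H_0 = Z,  H_1 = Z^3.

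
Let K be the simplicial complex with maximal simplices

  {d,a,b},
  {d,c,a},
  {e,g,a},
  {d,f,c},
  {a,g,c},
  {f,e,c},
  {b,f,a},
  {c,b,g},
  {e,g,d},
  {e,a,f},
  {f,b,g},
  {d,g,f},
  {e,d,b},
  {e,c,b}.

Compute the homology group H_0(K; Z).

We work with the vertex ordering a < b < c < d < e < f < g. The simplices of K, each written with vertices in increasing order, are:

  0-simplices (7): a, b, c, d, e, f, g
  1-simplices (21): ab, ac, ad, ae, af, ag, bc, bd, be, bf, bg, cd, ce, cf, cg, de, df, dg, ef, eg, fg
  2-simplices (14): abd, abf, acd, acg, aef, aeg, bce, bcg, bde, bfg, cdf, cef, deg, dfg

giving chain groups C_0 ≅ Z^7, C_1 ≅ Z^21, C_2 ≅ Z^14.

The boundary map ∂_1: C_1 → C_0 is given by ∂[p,q] = [q] − [p]. For instance
  ∂bd = d − b.
The 7×21 boundary matrix has rank 6 and Smith normal form diag(1,1,1,1,1,1).

Boundary ∂_2: C_2 → C_1 sends each 2-simplex [p,q,r] to [q,r] − [p,r] + [p,q]. For instance
  ∂abd = bd − ad + ab,
  ∂dfg = fg − dg + df.
The 21×14 boundary matrix has rank 13 and Smith normal form diag(1,1,1,1,1,1,1,1,1,1,1,1,1).

Computing H_k = (kernel of ∂_k) / (image of ∂_{k+1}):

  H_0: rank C_0 − rank ∂_1 = 7 − 6 = 1, and the invariant factors of ∂_1 are all 1, so H_0 ≅ Z.

H_0 = Z.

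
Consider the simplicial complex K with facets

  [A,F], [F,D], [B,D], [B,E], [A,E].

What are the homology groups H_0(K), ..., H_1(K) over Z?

Take the total order A < B < D < E < F on the vertex set. Then K (dimension 1) consists of the simplices:

  0-simplices (5): A, B, D, E, F
  1-simplices (5): AE, AF, BD, BE, DF

Hence C_0 ≅ Z^5, C_1 ≅ Z^5.

∂_1: C_1 → C_0 is given by ∂[p,q] = [q] − [p]. For instance
  ∂AE = E − A.
The 5×5 boundary matrix has rank 4 and Smith normal form diag(1,1,1,1).

Computing H_k = (kernel of ∂_k) / (image of ∂_{k+1}):

  H_0: rank C_0 − rank ∂_1 = 5 − 4 = 1, and the invariant factors of ∂_1 are all 1, so H_0 ≅ Z.
  H_1: rank ker ∂_1 − rank ∂_2 = (5 − 4) − 0 = 1, and there is no ∂_2, so H_1 ≅ Z.

H_0 = Z,  H_1 = Z.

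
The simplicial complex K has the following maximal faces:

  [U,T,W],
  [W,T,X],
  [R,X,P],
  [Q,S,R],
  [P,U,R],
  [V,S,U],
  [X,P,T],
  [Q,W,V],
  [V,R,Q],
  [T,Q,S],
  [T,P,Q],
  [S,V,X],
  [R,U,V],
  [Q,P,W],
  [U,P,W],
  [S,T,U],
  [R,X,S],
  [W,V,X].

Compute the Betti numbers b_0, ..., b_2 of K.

Take the total order P < Q < R < S < T < U < V < W < X on the vertex set. Then K (dimension 2) consists of the simplices:

  0-simplices (9): P, Q, R, S, T, U, V, W, X
  1-simplices (27): PQ, PR, PT, PU, PW, PX, QR, QS, QT, QV, QW, RS, RU, RV, RX, ST, SU, SV, SX, TU, TW, TX, UV, UW, VW, VX, WX
  2-simplices (18): PQT, PQW, PRU, PRX, PTX, PUW, QRS, QRV, QST, QVW, RSX, RUV, STU, SUV, SVX, TUW, TWX, VWX

giving chain groups C_0 ≅ Z^9, C_1 ≅ Z^27, C_2 ≅ Z^18.

Boundary ∂_1: C_1 → C_0 maps an edge to its endpoints' difference, ∂[p,q] = q − p. For instance
  ∂WX = X − W.
As a 9×27 matrix over Z this has rank 8, with invariant factors (1,1,1,1,1,1,1,1).

∂_2: C_2 → C_1 acts by ∂[p,q,r] = [q,r] − [p,r] + [p,q]. For instance
  ∂PUW = UW − PW + PU,
  ∂PTX = TX − PX + PT.
As a 27×18 matrix over Z this has rank 18, with invariant factors (1,1,1,1,1,1,1,1,1,1,1,1,1,1,1,1,1,2).

Computing H_k = (kernel of ∂_k) / (image of ∂_{k+1}):

  H_0: rank C_0 − rank ∂_1 = 9 − 8 = 1, and the invariant factors of ∂_1 are all 1, so H_0 ≅ Z.
  H_1: rank ker ∂_1 − rank ∂_2 = (27 − 8) − 18 = 1, and ∂_2 has invariant factor 2 > 1, so H_1 ≅ Z × Z/2.
  H_2: rank ker ∂_2 − rank ∂_3 = (18 − 18) − 0 = 0, and there is no ∂_3, so H_2 ≅ 0.

Hence the Betti numbers are b_0 = 1, b_1 = 1, b_2 = 0.

b_0 = 1, b_1 = 1, b_2 = 0.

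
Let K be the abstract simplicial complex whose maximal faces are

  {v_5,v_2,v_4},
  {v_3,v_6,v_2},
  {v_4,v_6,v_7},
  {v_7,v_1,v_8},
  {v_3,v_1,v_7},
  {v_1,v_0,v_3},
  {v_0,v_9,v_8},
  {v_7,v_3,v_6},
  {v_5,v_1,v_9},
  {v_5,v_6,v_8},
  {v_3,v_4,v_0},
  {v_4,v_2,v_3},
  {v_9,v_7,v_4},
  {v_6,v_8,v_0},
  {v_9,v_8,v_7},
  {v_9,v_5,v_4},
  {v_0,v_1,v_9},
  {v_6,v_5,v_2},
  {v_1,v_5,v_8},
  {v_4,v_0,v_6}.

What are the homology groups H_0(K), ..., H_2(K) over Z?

Take the total order v_0 < v_1 < v_2 < v_3 < v_4 < v_5 < v_6 < v_7 < v_8 < v_9 on the vertex set. Then K (dimension 2) consists of the simplices:

  0-simplices (10): [v_0], [v_1], [v_2], [v_3], [v_4], [v_5], [v_6], [v_7], [v_8], [v_9]
  1-simplices (30): (30 of them)
  2-simplices (20): (20 of them)

Hence C_0 ≅ Z^10, C_1 ≅ Z^30, C_2 ≅ Z^20.

The boundary map ∂_1: C_1 → C_0 maps an edge to its endpoints' difference, ∂[p,q] = q − p. For instance
  ∂[v_0,v_8] = [v_8] − [v_0].
The resulting 10×30 matrix has rank 9, and its Smith normal form has invariant factors (1,1,1,1,1,1,1,1,1).

Boundary ∂_2: C_2 → C_1 sends each 2-simplex [p,q,r] to [q,r] − [p,r] + [p,q]. For instance
  ∂[v_0,v_3,v_4] = [v_3,v_4] − [v_0,v_4] + [v_0,v_3],
  ∂[v_1,v_5,v_8] = [v_5,v_8] − [v_1,v_8] + [v_1,v_5].
This gives a 30×20 integer matrix of rank 20; reducing to Smith normal form yields diagonal entries (1,1,1,1,1,1,1,1,1,1,1,1,1,1,1,1,1,1,1,2).

From H_k ≅ ker(∂_k) / im(∂_{k+1}) we obtain:

  H_0: rank C_0 − rank ∂_1 = 10 − 9 = 1, and the invariant factors of ∂_1 are all 1, so H_0 ≅ Z.
  H_1: rank ker ∂_1 − rank ∂_2 = (30 − 9) − 20 = 1, and ∂_2 has invariant factor 2 > 1, so H_1 ≅ Z ⊕ Z/2Z.
  H_2: rank ker ∂_2 − rank ∂_3 = (20 − 20) − 0 = 0, and there is no ∂_3, so H_2 ≅ 0.

H_0 = Z,  H_1 = Z ⊕ Z/2Z,  H_2 = 0.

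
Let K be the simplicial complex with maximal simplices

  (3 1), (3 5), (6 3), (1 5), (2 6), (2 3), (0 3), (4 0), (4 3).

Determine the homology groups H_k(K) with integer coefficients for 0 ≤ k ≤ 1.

H_0 = Z,  H_1 = Z^3.

Fix the vertex order 0 < 1 < 2 < 3 < 4 < 5 < 6 and write every simplex with vertices in increasing order. Then dim K = 1 and the simplices of K are:

  0-simplices (7): [0], [1], [2], [3], [4], [5], [6]
  1-simplices (9): [0,3], [0,4], [1,3], [1,5], [2,3], [2,6], [3,4], [3,5], [3,6]

giving chain groups C_0 ≅ Z^7, C_1 ≅ Z^9.

∂_1: C_1 → C_0 sends each edge [p,q] (with p < q) to q − p.
As a 7×9 matrix over Z this has rank 6, with invariant factors (1,1,1,1,1,1).

Now H_k = ker ∂_k / im ∂_{k+1}, so:

  H_0: rank C_0 − rank ∂_1 = 7 − 6 = 1, and the invariant factors of ∂_1 are all 1, so H_0 ≅ Z.
  H_1: rank ker ∂_1 − rank ∂_2 = (9 − 6) − 0 = 3, and there is no ∂_2, so H_1 ≅ Z^3.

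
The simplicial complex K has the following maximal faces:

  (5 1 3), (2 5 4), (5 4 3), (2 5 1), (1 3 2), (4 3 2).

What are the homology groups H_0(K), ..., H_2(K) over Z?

Take the total order 1 < 2 < 3 < 4 < 5 on the vertex set. Then K (dimension 2) consists of the simplices:

  0-simplices (5): [1], [2], [3], [4], [5]
  1-simplices (9): [1,2], [1,3], [1,5], [2,3], [2,4], [2,5], [3,4], [3,5], [4,5]
  2-simplices (6): [1,2,3], [1,2,5], [1,3,5], [2,3,4], [2,4,5], [3,4,5]

giving chain groups C_0 ≅ Z^5, C_1 ≅ Z^9, C_2 ≅ Z^6.

Boundary ∂_1: C_1 → C_0 sends each edge [p,q] (with p < q) to q − p. For instance
  ∂[1,2] = [2] − [1].
The 5×9 boundary matrix has rank 4 and Smith normal form diag(1,1,1,1).

The boundary map ∂_2: C_2 → C_1 maps a triangle to the signed sum of its edges. For instance
  ∂[1,2,3] = [2,3] − [1,3] + [1,2],
  ∂[2,3,4] = [3,4] − [2,4] + [2,3].
As a 9×6 matrix over Z this has rank 5, with invariant factors (1,1,1,1,1).

From H_k ≅ ker(∂_k) / im(∂_{k+1}) we obtain:

  H_0: rank C_0 − rank ∂_1 = 5 − 4 = 1, and the invariant factors of ∂_1 are all 1, so H_0 ≅ Z.
  H_1: rank ker ∂_1 − rank ∂_2 = (9 − 4) − 5 = 0, and the invariant factors of ∂_2 are all 1, so H_1 ≅ 0.
  H_2: rank ker ∂_2 − rank ∂_3 = (6 − 5) − 0 = 1, and there is no ∂_3, so H_2 ≅ Z.

As a check, the Euler characteristic is 5 − 9 + 6 = 2, which agrees with 1 − 0 + 1 = 2.

H_0 = Z,  H_1 = 0,  H_2 = Z.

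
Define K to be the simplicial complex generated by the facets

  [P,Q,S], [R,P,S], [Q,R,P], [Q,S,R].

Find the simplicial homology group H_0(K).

H_0 = Z.

Fix the vertex order P < Q < R < S and write every simplex with vertices in increasing order. Then dim K = 2 and the simplices of K are:

  0-simplices (4): P, Q, R, S
  1-simplices (6): PQ, PR, PS, QR, QS, RS
  2-simplices (4): PQR, PQS, PRS, QRS

Hence C_0 ≅ Z^4, C_1 ≅ Z^6, C_2 ≅ Z^4.

Boundary ∂_1: C_1 → C_0 maps an edge to its endpoints' difference, ∂[p,q] = q − p.
This gives a 4×6 integer matrix of rank 3; reducing to Smith normal form yields diagonal entries (1,1,1).

The boundary map ∂_2: C_2 → C_1 sends each 2-simplex [p,q,r] to [q,r] − [p,r] + [p,q]. For instance
  ∂PQS = QS − PS + PQ,
  ∂PQR = QR − PR + PQ.
The resulting 6×4 matrix has rank 3, and its Smith normal form has invariant factors (1,1,1).

Now H_k = ker ∂_k / im ∂_{k+1}, so:

  H_0: rank C_0 − rank ∂_1 = 4 − 3 = 1, and the invariant factors of ∂_1 are all 1, so H_0 = Z.

(K is a triangulation of the 2-sphere S^2.)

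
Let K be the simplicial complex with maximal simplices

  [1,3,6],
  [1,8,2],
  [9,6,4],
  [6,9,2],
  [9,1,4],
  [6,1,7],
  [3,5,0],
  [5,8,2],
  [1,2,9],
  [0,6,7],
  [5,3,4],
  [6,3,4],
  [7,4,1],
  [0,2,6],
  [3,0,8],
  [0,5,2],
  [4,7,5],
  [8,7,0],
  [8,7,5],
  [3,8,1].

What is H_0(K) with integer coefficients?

H_0 = Z.

We work with the vertex ordering 0 < 1 < 2 < 3 < 4 < 5 < 6 < 7 < 8 < 9. The simplices of K, each written with vertices in increasing order, are:

  0-simplices (10): [0], [1], [2], [3], [4], [5], [6], [7], [8], [9]
  1-simplices (30): (30 of them)
  2-simplices (20): (20 of them)

so the chain groups are C_0 ≅ Z^10, C_1 ≅ Z^30, C_2 ≅ Z^20.

Boundary ∂_1: C_1 → C_0 is given by ∂[p,q] = [q] − [p].
As a 10×30 matrix over Z this has rank 9, with invariant factors (1,1,1,1,1,1,1,1,1).

∂_2: C_2 → C_1 maps a triangle to the signed sum of its edges. For instance
  ∂[3,4,6] = [4,6] − [3,6] + [3,4],
  ∂[0,7,8] = [7,8] − [0,8] + [0,7].
This gives a 30×20 integer matrix of rank 20; reducing to Smith normal form yields diagonal entries (1,1,1,1,1,1,1,1,1,1,1,1,1,1,1,1,1,1,1,2).

Now H_k = ker ∂_k / im ∂_{k+1}, so:

  H_0: rank C_0 − rank ∂_1 = 10 − 9 = 1, and the invariant factors of ∂_1 are all 1, so H_0 = Z.

(K is a triangulation of the Klein bottle.)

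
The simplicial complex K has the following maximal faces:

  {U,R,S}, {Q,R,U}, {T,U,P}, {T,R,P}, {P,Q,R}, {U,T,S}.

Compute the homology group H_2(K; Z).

H_2 = 0.

We work with the vertex ordering P < Q < R < S < T < U. The simplices of K, each written with vertices in increasing order, are:

  0-simplices (6): P, Q, R, S, T, U
  1-simplices (12): PQ, PR, PT, PU, QR, QU, RS, RT, RU, ST, SU, TU
  2-simplices (6): PQR, PRT, PTU, QRU, RSU, STU

Hence C_0 ≅ Z^6, C_1 ≅ Z^12, C_2 ≅ Z^6.

Boundary ∂_1: C_1 → C_0 maps an edge to its endpoints' difference, ∂[p,q] = q − p.
The resulting 6×12 matrix has rank 5, and its Smith normal form has invariant factors (1,1,1,1,1).

Boundary ∂_2: C_2 → C_1 sends each 2-simplex [p,q,r] to [q,r] − [p,r] + [p,q]. For instance
  ∂PQR = QR − PR + PQ,
  ∂RSU = SU − RU + RS.
The resulting 12×6 matrix has rank 6, and its Smith normal form has invariant factors (1,1,1,1,1,1).

Computing H_k = (kernel of ∂_k) / (image of ∂_{k+1}):

  H_2: rank ker ∂_2 − rank ∂_3 = (6 − 6) − 0 = 0, and there is no ∂_3, so H_2 ≅ 0.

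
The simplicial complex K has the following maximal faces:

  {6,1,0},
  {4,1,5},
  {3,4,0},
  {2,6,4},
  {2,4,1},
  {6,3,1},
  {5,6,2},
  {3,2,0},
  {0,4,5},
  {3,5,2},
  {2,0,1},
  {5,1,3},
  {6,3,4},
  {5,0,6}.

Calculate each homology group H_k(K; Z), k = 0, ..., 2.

Fix the vertex order 0 < 1 < 2 < 3 < 4 < 5 < 6 and write every simplex with vertices in increasing order. Then dim K = 2 and the simplices of K are:

  0-simplices (7): [0], [1], [2], [3], [4], [5], [6]
  1-simplices (21): [0,1], [0,2], [0,3], [0,4], [0,5], [0,6], [1,2], [1,3], [1,4], [1,5], [1,6], [2,3], [2,4], [2,5], [2,6], [3,4], [3,5], [3,6], [4,5], [4,6], [5,6]
  2-simplices (14): [0,1,2], [0,1,6], [0,2,3], [0,3,4], [0,4,5], [0,5,6], [1,2,4], [1,3,5], [1,3,6], [1,4,5], [2,3,5], [2,4,6], [2,5,6], [3,4,6]

giving chain groups C_0 ≅ Z^7, C_1 ≅ Z^21, C_2 ≅ Z^14.

∂_1: C_1 → C_0 sends each edge [p,q] (with p < q) to q − p. For instance
  ∂[1,2] = [2] − [1].
The resulting 7×21 matrix has rank 6, and its Smith normal form has invariant factors (1,1,1,1,1,1).

∂_2: C_2 → C_1 acts by ∂[p,q,r] = [q,r] − [p,r] + [p,q]. For instance
  ∂[3,4,6] = [4,6] − [3,6] + [3,4],
  ∂[1,4,5] = [4,5] − [1,5] + [1,4].
The 21×14 boundary matrix has rank 13 and Smith normal form diag(1,1,1,1,1,1,1,1,1,1,1,1,1).

Computing H_k = (kernel of ∂_k) / (image of ∂_{k+1}):

  H_0: rank C_0 − rank ∂_1 = 7 − 6 = 1, and the invariant factors of ∂_1 are all 1, so H_0 = Z.
  H_1: rank ker ∂_1 − rank ∂_2 = (21 − 6) − 13 = 2, and the invariant factors of ∂_2 are all 1, so H_1 = Z^2.
  H_2: rank ker ∂_2 − rank ∂_3 = (14 − 13) − 0 = 1, and there is no ∂_3, so H_2 = Z.

H_0 ≅ Z,  H_1 ≅ Z^2,  H_2 ≅ Z.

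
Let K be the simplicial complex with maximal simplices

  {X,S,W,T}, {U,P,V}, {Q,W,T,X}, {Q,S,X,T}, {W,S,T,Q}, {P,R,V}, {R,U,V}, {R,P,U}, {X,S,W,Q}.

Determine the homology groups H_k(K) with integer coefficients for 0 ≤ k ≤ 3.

Take the total order P < Q < R < S < T < U < V < W < X on the vertex set. Then K (dimension 3) consists of the simplices:

  0-simplices (9): P, Q, R, S, T, U, V, W, X
  1-simplices (16): PR, PU, PV, QS, QT, QW, QX, RU, RV, ST, SW, SX, TW, TX, UV, WX
  2-simplices (14): PRU, PRV, PUV, QST, QSW, QSX, QTW, QTX, QWX, RUV, STW, STX, SWX, TWX
  3-simplices (5): QSTW, QSTX, QSWX, QTWX, STWX

so the chain groups are C_0 ≅ Z^9, C_1 ≅ Z^16, C_2 ≅ Z^14, C_3 ≅ Z^5.

The boundary map ∂_1: C_1 → C_0 sends each edge [p,q] (with p < q) to q − p. For instance
  ∂TX = X − T.
As a 9×16 matrix over Z this has rank 7, with invariant factors (1,1,1,1,1,1,1).

The boundary map ∂_2: C_2 → C_1 sends each 2-simplex [p,q,r] to [q,r] − [p,r] + [p,q]. For instance
  ∂STX = TX − SX + ST,
  ∂TWX = WX − TX + TW.
As a 16×14 matrix over Z this has rank 9, with invariant factors (1,1,1,1,1,1,1,1,1).

∂_3: C_3 → C_2 sends each 3-simplex σ to the alternating sum Σ_i (−1)^i (σ with its i-th vertex removed). For instance
  ∂STWX = TWX − SWX + STX − STW,
  ∂QSTX = STX − QTX + QSX − QST.
As a 14×5 matrix over Z this has rank 4, with invariant factors (1,1,1,1).

Now H_k = ker ∂_k / im ∂_{k+1}, so:

  H_0: rank C_0 − rank ∂_1 = 9 − 7 = 2, and the invariant factors of ∂_1 are all 1, so H_0 ≅ Z^2.
  H_1: rank ker ∂_1 − rank ∂_2 = (16 − 7) − 9 = 0, and the invariant factors of ∂_2 are all 1, so H_1 ≅ 0.
  H_2: rank ker ∂_2 − rank ∂_3 = (14 − 9) − 4 = 1, and the invariant factors of ∂_3 are all 1, so H_2 ≅ Z.
  H_3: rank ker ∂_3 − rank ∂_4 = (5 − 4) − 0 = 1, and there is no ∂_4, so H_3 ≅ Z.

(K is a triangulation of the disjoint union of the 2-sphere S^2 and the 3-sphere S^3.)

H_0 ≅ Z^2,  H_1 = 0,  H_2 ≅ Z,  H_3 ≅ Z.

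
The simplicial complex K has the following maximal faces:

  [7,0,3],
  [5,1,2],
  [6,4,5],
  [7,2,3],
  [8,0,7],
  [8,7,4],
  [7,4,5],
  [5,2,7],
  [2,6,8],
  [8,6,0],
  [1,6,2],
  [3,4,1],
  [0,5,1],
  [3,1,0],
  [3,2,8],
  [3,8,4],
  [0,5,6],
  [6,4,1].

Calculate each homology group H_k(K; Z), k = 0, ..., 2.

H_0 = Z,  H_1 = Z × Z/2,  H_2 = 0.

Order the vertices as 0 < 1 < 2 < 3 < 4 < 5 < 6 < 7 < 8. Listing each simplex with vertices in this order, K has dimension 2 with simplices:

  0-simplices (9): [0], [1], [2], [3], [4], [5], [6], [7], [8]
  1-simplices (27): (27 of them)
  2-simplices (18): [0,1,3], [0,1,5], [0,3,7], [0,5,6], [0,6,8], [0,7,8], [1,2,5], [1,2,6], [1,3,4], [1,4,6], [2,3,7], [2,3,8], [2,5,7], [2,6,8], [3,4,8], [4,5,6], [4,5,7], [4,7,8]

giving chain groups C_0 ≅ Z^9, C_1 ≅ Z^27, C_2 ≅ Z^18.

The boundary map ∂_1: C_1 → C_0 is given by ∂[p,q] = [q] − [p].
As a 9×27 matrix over Z this has rank 8, with invariant factors (1,1,1,1,1,1,1,1).

The boundary map ∂_2: C_2 → C_1 sends each 2-simplex [p,q,r] to [q,r] − [p,r] + [p,q]. For instance
  ∂[0,3,7] = [3,7] − [0,7] + [0,3],
  ∂[1,3,4] = [3,4] − [1,4] + [1,3].
The resulting 27×18 matrix has rank 18, and its Smith normal form has invariant factors (1,1,1,1,1,1,1,1,1,1,1,1,1,1,1,1,1,2).

Now H_k = ker ∂_k / im ∂_{k+1}, so:

  H_0: rank C_0 − rank ∂_1 = 9 − 8 = 1, and the invariant factors of ∂_1 are all 1, so H_0 = Z.
  H_1: rank ker ∂_1 − rank ∂_2 = (27 − 8) − 18 = 1, and ∂_2 has invariant factor 2 > 1, so H_1 = Z × Z/2.
  H_2: rank ker ∂_2 − rank ∂_3 = (18 − 18) − 0 = 0, and there is no ∂_3, so H_2 = 0.

As a check, the Euler characteristic is 9 − 27 + 18 = 0, which agrees with 1 − 1 + 0 = 0.
(K is a triangulation of the Klein bottle.)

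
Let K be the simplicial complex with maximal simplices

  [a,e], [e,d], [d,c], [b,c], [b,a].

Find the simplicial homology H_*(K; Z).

H_0 ≅ Z,  H_1 ≅ Z.

We work with the vertex ordering a < b < c < d < e. The simplices of K, each written with vertices in increasing order, are:

  0-simplices (5): a, b, c, d, e
  1-simplices (5): ab, ae, bc, cd, de

so the chain groups are C_0 ≅ Z^5, C_1 ≅ Z^5.

Boundary ∂_1: C_1 → C_0 is given by ∂[p,q] = [q] − [p]. For instance
  ∂de = e − d.
As a 5×5 matrix over Z this has rank 4, with invariant factors (1,1,1,1).

From H_k ≅ ker(∂_k) / im(∂_{k+1}) we obtain:

  H_0: rank C_0 − rank ∂_1 = 5 − 4 = 1, and the invariant factors of ∂_1 are all 1, so H_0 = Z.
  H_1: rank ker ∂_1 − rank ∂_2 = (5 − 4) − 0 = 1, and there is no ∂_2, so H_1 = Z.

As a check, the Euler characteristic is 5 − 5 = 0, which agrees with 1 − 1 = 0.
(K is a triangulation of the circle S^1.)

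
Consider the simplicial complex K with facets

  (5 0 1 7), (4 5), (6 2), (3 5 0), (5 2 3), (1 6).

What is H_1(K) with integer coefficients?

H_1 ≅ Z.

K has 8 vertices, 13 edges, 6 triangles, 1 3-simplex.
rank ∂_1 = 7, rank ∂_2 = 5 ⇒ b_1 = 13 − 7 − 5 = 1; all invariant factors of ∂_2 are 1 so no torsion. So H_1 ≅ Z.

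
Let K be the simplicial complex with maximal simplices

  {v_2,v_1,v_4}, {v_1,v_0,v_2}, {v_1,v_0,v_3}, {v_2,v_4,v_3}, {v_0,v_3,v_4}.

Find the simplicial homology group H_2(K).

K has 5 vertices, 10 edges, 5 triangles.
rank ∂_2 = 5, rank ∂_3 = 0 ⇒ b_2 = 5 − 5 − 0 = 0. So H_2 ≅ 0.

H_2 ≅ 0.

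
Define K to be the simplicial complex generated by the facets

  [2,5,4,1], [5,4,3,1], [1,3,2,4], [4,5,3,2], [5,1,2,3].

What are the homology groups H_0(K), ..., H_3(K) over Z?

H_0 ≅ Z,  H_1 = 0,  H_2 = 0,  H_3 ≅ Z.

Order the vertices as 1 < 2 < 3 < 4 < 5. Listing each simplex with vertices in this order, K has dimension 3 with simplices:

  0-simplices (5): [1], [2], [3], [4], [5]
  1-simplices (10): [1,2], [1,3], [1,4], [1,5], [2,3], [2,4], [2,5], [3,4], [3,5], [4,5]
  2-simplices (10): [1,2,3], [1,2,4], [1,2,5], [1,3,4], [1,3,5], [1,4,5], [2,3,4], [2,3,5], [2,4,5], [3,4,5]
  3-simplices (5): [1,2,3,4], [1,2,3,5], [1,2,4,5], [1,3,4,5], [2,3,4,5]

so the chain groups are C_0 ≅ Z^5, C_1 ≅ Z^10, C_2 ≅ Z^10, C_3 ≅ Z^5.

The boundary map ∂_1: C_1 → C_0 maps an edge to its endpoints' difference, ∂[p,q] = q − p.
This gives a 5×10 integer matrix of rank 4; reducing to Smith normal form yields diagonal entries (1,1,1,1).

Boundary ∂_2: C_2 → C_1 acts by ∂[p,q,r] = [q,r] − [p,r] + [p,q]. For instance
  ∂[1,2,5] = [2,5] − [1,5] + [1,2],
  ∂[2,4,5] = [4,5] − [2,5] + [2,4].
The resulting 10×10 matrix has rank 6, and its Smith normal form has invariant factors (1,1,1,1,1,1).

Boundary ∂_3: C_3 → C_2 sends each 3-simplex σ to the alternating sum Σ_i (−1)^i (σ with its i-th vertex removed). For instance
  ∂[1,2,3,5] = [2,3,5] − [1,3,5] + [1,2,5] − [1,2,3],
  ∂[1,3,4,5] = [3,4,5] − [1,4,5] + [1,3,5] − [1,3,4].
As a 10×5 matrix over Z this has rank 4, with invariant factors (1,1,1,1).

From H_k ≅ ker(∂_k) / im(∂_{k+1}) we obtain:

  H_0: rank C_0 − rank ∂_1 = 5 − 4 = 1, and the invariant factors of ∂_1 are all 1, so H_0 ≅ Z.
  H_1: rank ker ∂_1 − rank ∂_2 = (10 − 4) − 6 = 0, and the invariant factors of ∂_2 are all 1, so H_1 ≅ 0.
  H_2: rank ker ∂_2 − rank ∂_3 = (10 − 6) − 4 = 0, and the invariant factors of ∂_3 are all 1, so H_2 ≅ 0.
  H_3: rank ker ∂_3 − rank ∂_4 = (5 − 4) − 0 = 1, and there is no ∂_4, so H_3 ≅ Z.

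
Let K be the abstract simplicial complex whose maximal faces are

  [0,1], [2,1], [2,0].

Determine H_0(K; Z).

H_0 ≅ Z.

Order the vertices as 0 < 1 < 2. Listing each simplex with vertices in this order, K has dimension 1 with simplices:

  0-simplices (3): [0], [1], [2]
  1-simplices (3): [0,1], [0,2], [1,2]

giving chain groups C_0 ≅ Z^3, C_1 ≅ Z^3.

Boundary ∂_1: C_1 → C_0 maps an edge to its endpoints' difference, ∂[p,q] = q − p.
As a 3×3 matrix over Z this has rank 2, with invariant factors (1,1).

Now H_k = ker ∂_k / im ∂_{k+1}, so:

  H_0: rank C_0 − rank ∂_1 = 3 − 2 = 1, and the invariant factors of ∂_1 are all 1, so H_0 ≅ Z.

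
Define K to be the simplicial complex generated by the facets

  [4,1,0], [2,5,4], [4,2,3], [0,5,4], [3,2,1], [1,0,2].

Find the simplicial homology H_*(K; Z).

K has 6 vertices, 12 edges, 6 triangles.
rank ∂_0 = 0, rank ∂_1 = 5 ⇒ b_0 = 6 − 0 − 5 = 1; all invariant factors of ∂_1 are 1 so no torsion. So H_0 = Z.
rank ∂_1 = 5, rank ∂_2 = 6 ⇒ b_1 = 12 − 5 − 6 = 1; all invariant factors of ∂_2 are 1 so no torsion. So H_1 = Z.
rank ∂_2 = 6, rank ∂_3 = 0 ⇒ b_2 = 6 − 6 − 0 = 0. So H_2 = 0.

H_0 = Z,  H_1 = Z,  H_2 = 0.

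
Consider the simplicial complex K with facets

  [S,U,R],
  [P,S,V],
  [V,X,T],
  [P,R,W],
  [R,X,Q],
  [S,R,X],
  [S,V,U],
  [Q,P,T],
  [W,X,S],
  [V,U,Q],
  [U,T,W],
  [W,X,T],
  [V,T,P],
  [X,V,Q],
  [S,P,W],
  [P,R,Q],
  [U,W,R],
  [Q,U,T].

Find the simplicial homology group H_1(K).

H_1 = Z ⊕ Z/2.

Take the total order P < Q < R < S < T < U < V < W < X on the vertex set. Then K (dimension 2) consists of the simplices:

  0-simplices (9): P, Q, R, S, T, U, V, W, X
  1-simplices (27): PQ, PR, PS, PT, PV, PW, QR, QT, QU, QV, QX, RS, RU, RW, RX, SU, SV, SW, SX, TU, TV, TW, TX, UV, UW, VX, WX
  2-simplices (18): PQR, PQT, PRW, PSV, PSW, PTV, QRX, QTU, QUV, QVX, RSU, RSX, RUW, SUV, SWX, TUW, TVX, TWX

Hence C_0 ≅ Z^9, C_1 ≅ Z^27, C_2 ≅ Z^18.

Boundary ∂_1: C_1 → C_0 sends each edge [p,q] (with p < q) to q − p.
The 9×27 boundary matrix has rank 8 and Smith normal form diag(1,1,1,1,1,1,1,1).

∂_2: C_2 → C_1 maps a triangle to the signed sum of its edges. For instance
  ∂PRW = RW − PW + PR,
  ∂QVX = VX − QX + QV.
The resulting 27×18 matrix has rank 18, and its Smith normal form has invariant factors (1,1,1,1,1,1,1,1,1,1,1,1,1,1,1,1,1,2).

Now H_k = ker ∂_k / im ∂_{k+1}, so:

  H_1: rank ker ∂_1 − rank ∂_2 = (27 − 8) − 18 = 1, and ∂_2 has invariant factor 2 > 1, so H_1 = Z ⊕ Z/2.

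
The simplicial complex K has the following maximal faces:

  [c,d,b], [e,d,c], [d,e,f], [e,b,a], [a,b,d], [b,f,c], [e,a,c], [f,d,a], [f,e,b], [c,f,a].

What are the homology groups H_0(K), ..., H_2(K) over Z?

H_0 = Z,  H_1 = Z/2,  H_2 = 0.

We work with the vertex ordering a < b < c < d < e < f. The simplices of K, each written with vertices in increasing order, are:

  0-simplices (6): a, b, c, d, e, f
  1-simplices (15): ab, ac, ad, ae, af, bc, bd, be, bf, cd, ce, cf, de, df, ef
  2-simplices (10): abd, abe, ace, acf, adf, bcd, bcf, bef, cde, def

Hence C_0 ≅ Z^6, C_1 ≅ Z^15, C_2 ≅ Z^10.

∂_1: C_1 → C_0 maps an edge to its endpoints' difference, ∂[p,q] = q − p.
The 6×15 boundary matrix has rank 5 and Smith normal form diag(1,1,1,1,1).

The boundary map ∂_2: C_2 → C_1 sends each 2-simplex [p,q,r] to [q,r] − [p,r] + [p,q]. For instance
  ∂bcf = cf − bf + bc,
  ∂acf = cf − af + ac.
As a 15×10 matrix over Z this has rank 10, with invariant factors (1,1,1,1,1,1,1,1,1,2).

Computing H_k = (kernel of ∂_k) / (image of ∂_{k+1}):

  H_0: rank C_0 − rank ∂_1 = 6 − 5 = 1, and the invariant factors of ∂_1 are all 1, so H_0 = Z.
  H_1: rank ker ∂_1 − rank ∂_2 = (15 − 5) − 10 = 0, and ∂_2 has invariant factor 2 > 1, so H_1 = Z/2.
  H_2: rank ker ∂_2 − rank ∂_3 = (10 − 10) − 0 = 0, and there is no ∂_3, so H_2 = 0.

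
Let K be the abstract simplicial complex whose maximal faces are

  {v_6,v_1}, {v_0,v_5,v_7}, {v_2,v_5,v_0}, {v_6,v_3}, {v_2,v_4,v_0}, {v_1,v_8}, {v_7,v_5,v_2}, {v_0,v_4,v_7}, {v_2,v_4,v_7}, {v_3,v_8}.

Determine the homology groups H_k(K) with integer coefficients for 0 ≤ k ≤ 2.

H_0 ≅ Z^2,  H_1 ≅ Z,  H_2 ≅ Z.

Take the total order v_0 < v_1 < v_2 < v_3 < v_4 < v_5 < v_6 < v_7 < v_8 on the vertex set. Then K (dimension 2) consists of the simplices:

  0-simplices (9): [v_0], [v_1], [v_2], [v_3], [v_4], [v_5], [v_6], [v_7], [v_8]
  1-simplices (13): [v_0,v_2], [v_0,v_4], [v_0,v_5], [v_0,v_7], [v_1,v_6], [v_1,v_8], [v_2,v_4], [v_2,v_5], [v_2,v_7], [v_3,v_6], [v_3,v_8], [v_4,v_7], [v_5,v_7]
  2-simplices (6): [v_0,v_2,v_4], [v_0,v_2,v_5], [v_0,v_4,v_7], [v_0,v_5,v_7], [v_2,v_4,v_7], [v_2,v_5,v_7]

so the chain groups are C_0 ≅ Z^9, C_1 ≅ Z^13, C_2 ≅ Z^6.

Boundary ∂_1: C_1 → C_0 sends each edge [p,q] (with p < q) to q − p. For instance
  ∂[v_0,v_2] = [v_2] − [v_0].
The 9×13 boundary matrix has rank 7 and Smith normal form diag(1,1,1,1,1,1,1).

∂_2: C_2 → C_1 maps a triangle to the signed sum of its edges. For instance
  ∂[v_2,v_5,v_7] = [v_5,v_7] − [v_2,v_7] + [v_2,v_5],
  ∂[v_0,v_2,v_5] = [v_2,v_5] − [v_0,v_5] + [v_0,v_2].
As a 13×6 matrix over Z this has rank 5, with invariant factors (1,1,1,1,1).

Reading off H_k = ker ∂_k / im ∂_{k+1}:

  H_0: rank C_0 − rank ∂_1 = 9 − 7 = 2, and the invariant factors of ∂_1 are all 1, so H_0 ≅ Z^2.
  H_1: rank ker ∂_1 − rank ∂_2 = (13 − 7) − 5 = 1, and the invariant factors of ∂_2 are all 1, so H_1 ≅ Z.
  H_2: rank ker ∂_2 − rank ∂_3 = (6 − 5) − 0 = 1, and there is no ∂_3, so H_2 ≅ Z.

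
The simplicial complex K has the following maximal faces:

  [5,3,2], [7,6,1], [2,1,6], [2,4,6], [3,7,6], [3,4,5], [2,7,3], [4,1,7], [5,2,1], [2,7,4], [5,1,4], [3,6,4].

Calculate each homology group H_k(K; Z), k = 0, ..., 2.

Fix the vertex order 1 < 2 < 3 < 4 < 5 < 6 < 7 and write every simplex with vertices in increasing order. Then dim K = 2 and the simplices of K are:

  0-simplices (7): [1], [2], [3], [4], [5], [6], [7]
  1-simplices (18): [1,2], [1,4], [1,5], [1,6], [1,7], [2,3], [2,4], [2,5], [2,6], [2,7], [3,4], [3,5], [3,6], [3,7], [4,5], [4,6], [4,7], [6,7]
  2-simplices (12): [1,2,5], [1,2,6], [1,4,5], [1,4,7], [1,6,7], [2,3,5], [2,3,7], [2,4,6], [2,4,7], [3,4,5], [3,4,6], [3,6,7]

giving chain groups C_0 ≅ Z^7, C_1 ≅ Z^18, C_2 ≅ Z^12.

Boundary ∂_1: C_1 → C_0 sends each edge [p,q] (with p < q) to q − p.
This gives a 7×18 integer matrix of rank 6; reducing to Smith normal form yields diagonal entries (1,1,1,1,1,1).

Boundary ∂_2: C_2 → C_1 acts by ∂[p,q,r] = [q,r] − [p,r] + [p,q]. For instance
  ∂[1,4,5] = [4,5] − [1,5] + [1,4],
  ∂[1,4,7] = [4,7] − [1,7] + [1,4].
The resulting 18×12 matrix has rank 12, and its Smith normal form has invariant factors (1,1,1,1,1,1,1,1,1,1,1,2).

From H_k ≅ ker(∂_k) / im(∂_{k+1}) we obtain:

  H_0: rank C_0 − rank ∂_1 = 7 − 6 = 1, and the invariant factors of ∂_1 are all 1, so H_0 ≅ Z.
  H_1: rank ker ∂_1 − rank ∂_2 = (18 − 6) − 12 = 0, and ∂_2 has invariant factor 2 > 1, so H_1 ≅ Z/2Z.
  H_2: rank ker ∂_2 − rank ∂_3 = (12 − 12) − 0 = 0, and there is no ∂_3, so H_2 ≅ 0.

H_0 = Z,  H_1 = Z/2Z,  H_2 = 0.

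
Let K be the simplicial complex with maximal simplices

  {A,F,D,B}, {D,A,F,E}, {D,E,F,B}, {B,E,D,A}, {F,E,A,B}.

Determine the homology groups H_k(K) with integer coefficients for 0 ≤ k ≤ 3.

Fix the vertex order A < B < D < E < F and write every simplex with vertices in increasing order. Then dim K = 3 and the simplices of K are:

  0-simplices (5): A, B, D, E, F
  1-simplices (10): AB, AD, AE, AF, BD, BE, BF, DE, DF, EF
  2-simplices (10): ABD, ABE, ABF, ADE, ADF, AEF, BDE, BDF, BEF, DEF
  3-simplices (5): ABDE, ABDF, ABEF, ADEF, BDEF

so the chain groups are C_0 ≅ Z^5, C_1 ≅ Z^10, C_2 ≅ Z^10, C_3 ≅ Z^5.

The boundary map ∂_1: C_1 → C_0 sends each edge [p,q] (with p < q) to q − p. For instance
  ∂BF = F − B.
This gives a 5×10 integer matrix of rank 4; reducing to Smith normal form yields diagonal entries (1,1,1,1).

Boundary ∂_2: C_2 → C_1 maps a triangle to the signed sum of its edges. For instance
  ∂DEF = EF − DF + DE,
  ∂BEF = EF − BF + BE.
As a 10×10 matrix over Z this has rank 6, with invariant factors (1,1,1,1,1,1).

∂_3: C_3 → C_2 sends each 3-simplex σ to the alternating sum Σ_i (−1)^i (σ with its i-th vertex removed). For instance
  ∂ABDF = BDF − ADF + ABF − ABD,
  ∂ABEF = BEF − AEF + ABF − ABE.
The resulting 10×5 matrix has rank 4, and its Smith normal form has invariant factors (1,1,1,1).

Reading off H_k = ker ∂_k / im ∂_{k+1}:

  H_0: rank C_0 − rank ∂_1 = 5 − 4 = 1, and the invariant factors of ∂_1 are all 1, so H_0 ≅ Z.
  H_1: rank ker ∂_1 − rank ∂_2 = (10 − 4) − 6 = 0, and the invariant factors of ∂_2 are all 1, so H_1 ≅ 0.
  H_2: rank ker ∂_2 − rank ∂_3 = (10 − 6) − 4 = 0, and the invariant factors of ∂_3 are all 1, so H_2 ≅ 0.
  H_3: rank ker ∂_3 − rank ∂_4 = (5 − 4) − 0 = 1, and there is no ∂_4, so H_3 ≅ Z.

H_0 = Z,  H_1 = 0,  H_2 = 0,  H_3 = Z.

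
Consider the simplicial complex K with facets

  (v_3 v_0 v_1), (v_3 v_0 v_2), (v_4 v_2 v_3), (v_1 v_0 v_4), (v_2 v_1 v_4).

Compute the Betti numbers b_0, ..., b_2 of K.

b_0 = 1, b_1 = 1, b_2 = 0.

Fix the vertex order v_0 < v_1 < v_2 < v_3 < v_4 and write every simplex with vertices in increasing order. Then dim K = 2 and the simplices of K are:

  0-simplices (5): [v_0], [v_1], [v_2], [v_3], [v_4]
  1-simplices (10): [v_0,v_1], [v_0,v_2], [v_0,v_3], [v_0,v_4], [v_1,v_2], [v_1,v_3], [v_1,v_4], [v_2,v_3], [v_2,v_4], [v_3,v_4]
  2-simplices (5): [v_0,v_1,v_3], [v_0,v_1,v_4], [v_0,v_2,v_3], [v_1,v_2,v_4], [v_2,v_3,v_4]

giving chain groups C_0 ≅ Z^5, C_1 ≅ Z^10, C_2 ≅ Z^5.

The boundary map ∂_1: C_1 → C_0 is given by ∂[p,q] = [q] − [p]. For instance
  ∂[v_0,v_3] = [v_3] − [v_0].
As a 5×10 matrix over Z this has rank 4, with invariant factors (1,1,1,1).

The boundary map ∂_2: C_2 → C_1 sends each 2-simplex [p,q,r] to [q,r] − [p,r] + [p,q]. For instance
  ∂[v_0,v_1,v_3] = [v_1,v_3] − [v_0,v_3] + [v_0,v_1],
  ∂[v_1,v_2,v_4] = [v_2,v_4] − [v_1,v_4] + [v_1,v_2].
The resulting 10×5 matrix has rank 5, and its Smith normal form has invariant factors (1,1,1,1,1).

Now H_k = ker ∂_k / im ∂_{k+1}, so:

  H_0: rank C_0 − rank ∂_1 = 5 − 4 = 1, and the invariant factors of ∂_1 are all 1, so H_0 ≅ Z.
  H_1: rank ker ∂_1 − rank ∂_2 = (10 − 4) − 5 = 1, and the invariant factors of ∂_2 are all 1, so H_1 ≅ Z.
  H_2: rank ker ∂_2 − rank ∂_3 = (5 − 5) − 0 = 0, and there is no ∂_3, so H_2 ≅ 0.

Hence the Betti numbers are b_0 = 1, b_1 = 1, b_2 = 0.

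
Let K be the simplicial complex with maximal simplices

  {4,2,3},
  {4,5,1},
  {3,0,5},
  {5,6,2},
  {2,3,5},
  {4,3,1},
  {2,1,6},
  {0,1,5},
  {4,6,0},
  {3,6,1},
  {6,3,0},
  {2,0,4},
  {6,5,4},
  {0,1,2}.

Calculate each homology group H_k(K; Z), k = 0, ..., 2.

H_0 = Z,  H_1 = Z^2,  H_2 = Z.

Take the total order 0 < 1 < 2 < 3 < 4 < 5 < 6 on the vertex set. Then K (dimension 2) consists of the simplices:

  0-simplices (7): [0], [1], [2], [3], [4], [5], [6]
  1-simplices (21): [0,1], [0,2], [0,3], [0,4], [0,5], [0,6], [1,2], [1,3], [1,4], [1,5], [1,6], [2,3], [2,4], [2,5], [2,6], [3,4], [3,5], [3,6], [4,5], [4,6], [5,6]
  2-simplices (14): [0,1,2], [0,1,5], [0,2,4], [0,3,5], [0,3,6], [0,4,6], [1,2,6], [1,3,4], [1,3,6], [1,4,5], [2,3,4], [2,3,5], [2,5,6], [4,5,6]

Hence C_0 ≅ Z^7, C_1 ≅ Z^21, C_2 ≅ Z^14.

Boundary ∂_1: C_1 → C_0 maps an edge to its endpoints' difference, ∂[p,q] = q − p. For instance
  ∂[2,6] = [6] − [2].
The resulting 7×21 matrix has rank 6, and its Smith normal form has invariant factors (1,1,1,1,1,1).

∂_2: C_2 → C_1 maps a triangle to the signed sum of its edges. For instance
  ∂[0,2,4] = [2,4] − [0,4] + [0,2],
  ∂[1,2,6] = [2,6] − [1,6] + [1,2].
This gives a 21×14 integer matrix of rank 13; reducing to Smith normal form yields diagonal entries (1,1,1,1,1,1,1,1,1,1,1,1,1).

From H_k ≅ ker(∂_k) / im(∂_{k+1}) we obtain:

  H_0: rank C_0 − rank ∂_1 = 7 − 6 = 1, and the invariant factors of ∂_1 are all 1, so H_0 = Z.
  H_1: rank ker ∂_1 − rank ∂_2 = (21 − 6) − 13 = 2, and the invariant factors of ∂_2 are all 1, so H_1 = Z^2.
  H_2: rank ker ∂_2 − rank ∂_3 = (14 − 13) − 0 = 1, and there is no ∂_3, so H_2 = Z.

As a check, the Euler characteristic is 7 − 21 + 14 = 0, which agrees with 1 − 2 + 1 = 0.
(K is a triangulation of the torus T^2.)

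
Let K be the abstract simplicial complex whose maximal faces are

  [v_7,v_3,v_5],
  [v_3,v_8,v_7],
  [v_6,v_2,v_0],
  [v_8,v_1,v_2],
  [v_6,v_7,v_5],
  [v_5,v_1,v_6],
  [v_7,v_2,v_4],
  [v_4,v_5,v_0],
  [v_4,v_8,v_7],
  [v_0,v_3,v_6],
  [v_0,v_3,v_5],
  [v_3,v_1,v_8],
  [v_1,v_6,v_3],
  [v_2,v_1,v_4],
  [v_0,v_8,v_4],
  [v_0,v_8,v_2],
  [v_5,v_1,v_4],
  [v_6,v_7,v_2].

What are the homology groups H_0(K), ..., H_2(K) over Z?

Take the total order v_0 < v_1 < v_2 < v_3 < v_4 < v_5 < v_6 < v_7 < v_8 on the vertex set. Then K (dimension 2) consists of the simplices:

  0-simplices (9): [v_0], [v_1], [v_2], [v_3], [v_4], [v_5], [v_6], [v_7], [v_8]
  1-simplices (27): (27 of them)
  2-simplices (18): (18 of them)

Hence C_0 ≅ Z^9, C_1 ≅ Z^27, C_2 ≅ Z^18.

Boundary ∂_1: C_1 → C_0 maps an edge to its endpoints' difference, ∂[p,q] = q − p.
This gives a 9×27 integer matrix of rank 8; reducing to Smith normal form yields diagonal entries (1,1,1,1,1,1,1,1).

The boundary map ∂_2: C_2 → C_1 acts by ∂[p,q,r] = [q,r] − [p,r] + [p,q]. For instance
  ∂[v_0,v_2,v_6] = [v_2,v_6] − [v_0,v_6] + [v_0,v_2],
  ∂[v_0,v_4,v_8] = [v_4,v_8] − [v_0,v_8] + [v_0,v_4].
As a 27×18 matrix over Z this has rank 18, with invariant factors (1,1,1,1,1,1,1,1,1,1,1,1,1,1,1,1,1,2).

Now H_k = ker ∂_k / im ∂_{k+1}, so:

  H_0: rank C_0 − rank ∂_1 = 9 − 8 = 1, and the invariant factors of ∂_1 are all 1, so H_0 = Z.
  H_1: rank ker ∂_1 − rank ∂_2 = (27 − 8) − 18 = 1, and ∂_2 has invariant factor 2 > 1, so H_1 = Z ⊕ Z/2.
  H_2: rank ker ∂_2 − rank ∂_3 = (18 − 18) − 0 = 0, and there is no ∂_3, so H_2 = 0.

(K is a triangulation of the Klein bottle.)

H_0 ≅ Z,  H_1 ≅ Z ⊕ Z/2,  H_2 = 0.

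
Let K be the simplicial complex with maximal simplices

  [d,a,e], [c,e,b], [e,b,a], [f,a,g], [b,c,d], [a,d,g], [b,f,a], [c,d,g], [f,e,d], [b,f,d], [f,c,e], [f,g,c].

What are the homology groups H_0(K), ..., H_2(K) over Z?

Fix the vertex order a < b < c < d < e < f < g and write every simplex with vertices in increasing order. Then dim K = 2 and the simplices of K are:

  0-simplices (7): a, b, c, d, e, f, g
  1-simplices (18): ab, ad, ae, af, ag, bc, bd, be, bf, cd, ce, cf, cg, de, df, dg, ef, fg
  2-simplices (12): abe, abf, ade, adg, afg, bcd, bce, bdf, cdg, cef, cfg, def

giving chain groups C_0 ≅ Z^7, C_1 ≅ Z^18, C_2 ≅ Z^12.

The boundary map ∂_1: C_1 → C_0 sends each edge [p,q] (with p < q) to q − p.
The resulting 7×18 matrix has rank 6, and its Smith normal form has invariant factors (1,1,1,1,1,1).

The boundary map ∂_2: C_2 → C_1 acts by ∂[p,q,r] = [q,r] − [p,r] + [p,q]. For instance
  ∂bcd = cd − bd + bc,
  ∂def = ef − df + de.
The resulting 18×12 matrix has rank 12, and its Smith normal form has invariant factors (1,1,1,1,1,1,1,1,1,1,1,2).

Reading off H_k = ker ∂_k / im ∂_{k+1}:

  H_0: rank C_0 − rank ∂_1 = 7 − 6 = 1, and the invariant factors of ∂_1 are all 1, so H_0 ≅ Z.
  H_1: rank ker ∂_1 − rank ∂_2 = (18 − 6) − 12 = 0, and ∂_2 has invariant factor 2 > 1, so H_1 ≅ Z/2.
  H_2: rank ker ∂_2 − rank ∂_3 = (12 − 12) − 0 = 0, and there is no ∂_3, so H_2 ≅ 0.

H_0 ≅ Z,  H_1 ≅ Z/2,  H_2 = 0.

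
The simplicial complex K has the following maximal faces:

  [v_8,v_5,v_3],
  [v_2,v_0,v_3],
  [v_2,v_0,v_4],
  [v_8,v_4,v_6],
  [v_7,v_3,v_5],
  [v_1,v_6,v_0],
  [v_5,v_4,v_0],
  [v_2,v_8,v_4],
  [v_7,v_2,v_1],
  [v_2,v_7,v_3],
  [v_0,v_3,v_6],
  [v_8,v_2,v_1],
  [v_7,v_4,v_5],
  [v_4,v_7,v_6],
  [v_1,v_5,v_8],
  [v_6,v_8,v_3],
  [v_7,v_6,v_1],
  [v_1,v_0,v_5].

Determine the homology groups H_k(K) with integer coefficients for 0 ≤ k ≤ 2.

H_0 ≅ Z,  H_1 ≅ Z^2,  H_2 ≅ Z.

Fix the vertex order v_0 < v_1 < v_2 < v_3 < v_4 < v_5 < v_6 < v_7 < v_8 and write every simplex with vertices in increasing order. Then dim K = 2 and the simplices of K are:

  0-simplices (9): [v_0], [v_1], [v_2], [v_3], [v_4], [v_5], [v_6], [v_7], [v_8]
  1-simplices (27): (27 of them)
  2-simplices (18): (18 of them)

giving chain groups C_0 ≅ Z^9, C_1 ≅ Z^27, C_2 ≅ Z^18.

The boundary map ∂_1: C_1 → C_0 maps an edge to its endpoints' difference, ∂[p,q] = q − p. For instance
  ∂[v_2,v_7] = [v_7] − [v_2].
This gives a 9×27 integer matrix of rank 8; reducing to Smith normal form yields diagonal entries (1,1,1,1,1,1,1,1).

The boundary map ∂_2: C_2 → C_1 acts by ∂[p,q,r] = [q,r] − [p,r] + [p,q]. For instance
  ∂[v_3,v_6,v_8] = [v_6,v_8] − [v_3,v_8] + [v_3,v_6],
  ∂[v_3,v_5,v_7] = [v_5,v_7] − [v_3,v_7] + [v_3,v_5].
As a 27×18 matrix over Z this has rank 17, with invariant factors (1,1,1,1,1,1,1,1,1,1,1,1,1,1,1,1,1).

From H_k ≅ ker(∂_k) / im(∂_{k+1}) we obtain:

  H_0: rank C_0 − rank ∂_1 = 9 − 8 = 1, and the invariant factors of ∂_1 are all 1, so H_0 = Z.
  H_1: rank ker ∂_1 − rank ∂_2 = (27 − 8) − 17 = 2, and the invariant factors of ∂_2 are all 1, so H_1 = Z^2.
  H_2: rank ker ∂_2 − rank ∂_3 = (18 − 17) − 0 = 1, and there is no ∂_3, so H_2 = Z.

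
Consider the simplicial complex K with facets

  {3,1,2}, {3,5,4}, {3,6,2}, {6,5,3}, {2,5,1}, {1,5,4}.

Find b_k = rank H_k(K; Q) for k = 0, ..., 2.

b_0 = 1, b_1 = 1, b_2 = 0.

Order the vertices as 1 < 2 < 3 < 4 < 5 < 6. Listing each simplex with vertices in this order, K has dimension 2 with simplices:

  0-simplices (6): [1], [2], [3], [4], [5], [6]
  1-simplices (12): [1,2], [1,3], [1,4], [1,5], [2,3], [2,5], [2,6], [3,4], [3,5], [3,6], [4,5], [5,6]
  2-simplices (6): [1,2,3], [1,2,5], [1,4,5], [2,3,6], [3,4,5], [3,5,6]

Hence C_0 ≅ Z^6, C_1 ≅ Z^12, C_2 ≅ Z^6.

Boundary ∂_1: C_1 → C_0 is given by ∂[p,q] = [q] − [p].
As a 6×12 matrix over Z this has rank 5, with invariant factors (1,1,1,1,1).

∂_2: C_2 → C_1 sends each 2-simplex [p,q,r] to [q,r] − [p,r] + [p,q]. For instance
  ∂[2,3,6] = [3,6] − [2,6] + [2,3],
  ∂[3,5,6] = [5,6] − [3,6] + [3,5].
The 12×6 boundary matrix has rank 6 and Smith normal form diag(1,1,1,1,1,1).

Now H_k = ker ∂_k / im ∂_{k+1}, so:

  H_0: rank C_0 − rank ∂_1 = 6 − 5 = 1, and the invariant factors of ∂_1 are all 1, so H_0 = Z.
  H_1: rank ker ∂_1 − rank ∂_2 = (12 − 5) − 6 = 1, and the invariant factors of ∂_2 are all 1, so H_1 = Z.
  H_2: rank ker ∂_2 − rank ∂_3 = (6 − 6) − 0 = 0, and there is no ∂_3, so H_2 = 0.

(K is a triangulation of the cylinder S^1 x I.)

Hence the Betti numbers are b_0 = 1, b_1 = 1, b_2 = 0.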